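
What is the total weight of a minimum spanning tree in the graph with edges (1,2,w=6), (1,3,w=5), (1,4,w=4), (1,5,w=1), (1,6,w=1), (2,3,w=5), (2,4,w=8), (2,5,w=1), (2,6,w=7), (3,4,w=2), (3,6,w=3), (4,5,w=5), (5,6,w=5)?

Apply Kruskal's algorithm (sort edges by weight, add if no cycle):

Sorted edges by weight:
  (1,5) w=1
  (1,6) w=1
  (2,5) w=1
  (3,4) w=2
  (3,6) w=3
  (1,4) w=4
  (1,3) w=5
  (2,3) w=5
  (4,5) w=5
  (5,6) w=5
  (1,2) w=6
  (2,6) w=7
  (2,4) w=8

Add edge (1,5) w=1 -- no cycle. Running total: 1
Add edge (1,6) w=1 -- no cycle. Running total: 2
Add edge (2,5) w=1 -- no cycle. Running total: 3
Add edge (3,4) w=2 -- no cycle. Running total: 5
Add edge (3,6) w=3 -- no cycle. Running total: 8

MST edges: (1,5,w=1), (1,6,w=1), (2,5,w=1), (3,4,w=2), (3,6,w=3)
Total MST weight: 1 + 1 + 1 + 2 + 3 = 8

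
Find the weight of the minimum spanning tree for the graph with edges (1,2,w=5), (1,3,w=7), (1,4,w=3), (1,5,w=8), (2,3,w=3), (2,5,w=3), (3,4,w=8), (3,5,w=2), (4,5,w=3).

Apply Kruskal's algorithm (sort edges by weight, add if no cycle):

Sorted edges by weight:
  (3,5) w=2
  (1,4) w=3
  (2,5) w=3
  (2,3) w=3
  (4,5) w=3
  (1,2) w=5
  (1,3) w=7
  (1,5) w=8
  (3,4) w=8

Add edge (3,5) w=2 -- no cycle. Running total: 2
Add edge (1,4) w=3 -- no cycle. Running total: 5
Add edge (2,5) w=3 -- no cycle. Running total: 8
Skip edge (2,3) w=3 -- would create cycle
Add edge (4,5) w=3 -- no cycle. Running total: 11

MST edges: (3,5,w=2), (1,4,w=3), (2,5,w=3), (4,5,w=3)
Total MST weight: 2 + 3 + 3 + 3 = 11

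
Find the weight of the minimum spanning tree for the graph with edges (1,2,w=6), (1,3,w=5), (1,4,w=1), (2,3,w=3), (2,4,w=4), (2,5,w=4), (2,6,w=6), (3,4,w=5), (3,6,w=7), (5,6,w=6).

Apply Kruskal's algorithm (sort edges by weight, add if no cycle):

Sorted edges by weight:
  (1,4) w=1
  (2,3) w=3
  (2,5) w=4
  (2,4) w=4
  (1,3) w=5
  (3,4) w=5
  (1,2) w=6
  (2,6) w=6
  (5,6) w=6
  (3,6) w=7

Add edge (1,4) w=1 -- no cycle. Running total: 1
Add edge (2,3) w=3 -- no cycle. Running total: 4
Add edge (2,5) w=4 -- no cycle. Running total: 8
Add edge (2,4) w=4 -- no cycle. Running total: 12
Skip edge (1,3) w=5 -- would create cycle
Skip edge (3,4) w=5 -- would create cycle
Skip edge (1,2) w=6 -- would create cycle
Add edge (2,6) w=6 -- no cycle. Running total: 18

MST edges: (1,4,w=1), (2,3,w=3), (2,5,w=4), (2,4,w=4), (2,6,w=6)
Total MST weight: 1 + 3 + 4 + 4 + 6 = 18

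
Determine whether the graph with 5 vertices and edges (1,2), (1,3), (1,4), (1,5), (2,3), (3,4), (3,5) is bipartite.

Step 1: Attempt 2-coloring using BFS:
  Start at vertex 1, assign color 0
  Color vertex 2 with color 1 (neighbor of 1)
  Color vertex 3 with color 1 (neighbor of 1)
  Color vertex 4 with color 1 (neighbor of 1)
  Color vertex 5 with color 1 (neighbor of 1)

Step 2: Conflict found! Vertices 2 and 3 are adjacent but have the same color.
This means the graph contains an odd cycle.

The graph is NOT bipartite.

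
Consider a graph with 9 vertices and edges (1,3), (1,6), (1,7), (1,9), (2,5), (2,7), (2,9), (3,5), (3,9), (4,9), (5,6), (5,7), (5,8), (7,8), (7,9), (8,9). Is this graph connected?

Step 1: Build adjacency list from edges:
  1: 3, 6, 7, 9
  2: 5, 7, 9
  3: 1, 5, 9
  4: 9
  5: 2, 3, 6, 7, 8
  6: 1, 5
  7: 1, 2, 5, 8, 9
  8: 5, 7, 9
  9: 1, 2, 3, 4, 7, 8

Step 2: Run BFS/DFS from vertex 1:
  Visited: {1, 3, 6, 7, 9, 5, 2, 8, 4}
  Reached 9 of 9 vertices

Step 3: All 9 vertices reached from vertex 1, so the graph is connected.
Answer: Yes, the graph is connected.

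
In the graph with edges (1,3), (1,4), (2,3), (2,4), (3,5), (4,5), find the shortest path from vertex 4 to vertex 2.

Step 1: Build adjacency list:
  1: 3, 4
  2: 3, 4
  3: 1, 2, 5
  4: 1, 2, 5
  5: 3, 4

Step 2: BFS from vertex 4 to find shortest path to 2:
  vertex 1 reached at distance 1
  vertex 2 reached at distance 1

Step 3: Shortest path: 4 -> 2
Path length: 1 edge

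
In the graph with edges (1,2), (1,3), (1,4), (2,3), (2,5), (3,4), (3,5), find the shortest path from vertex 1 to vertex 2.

Step 1: Build adjacency list:
  1: 2, 3, 4
  2: 1, 3, 5
  3: 1, 2, 4, 5
  4: 1, 3
  5: 2, 3

Step 2: BFS from vertex 1 to find shortest path to 2:
  vertex 2 reached at distance 1

Step 3: Shortest path: 1 -> 2
Path length: 1 edge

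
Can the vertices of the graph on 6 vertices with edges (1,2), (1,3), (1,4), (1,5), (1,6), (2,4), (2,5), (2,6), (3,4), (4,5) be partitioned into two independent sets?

Step 1: Attempt 2-coloring using BFS:
  Start at vertex 1, assign color 0
  Color vertex 2 with color 1 (neighbor of 1)
  Color vertex 3 with color 1 (neighbor of 1)
  Color vertex 4 with color 1 (neighbor of 1)
  Color vertex 5 with color 1 (neighbor of 1)
  Color vertex 6 with color 1 (neighbor of 1)

Step 2: Conflict found! Vertices 2 and 4 are adjacent but have the same color.
This means the graph contains an odd cycle.

The graph is NOT bipartite.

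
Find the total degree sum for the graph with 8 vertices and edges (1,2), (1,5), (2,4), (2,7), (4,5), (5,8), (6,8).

Step 1: Count edges incident to each vertex:
  deg(1) = 2 (neighbors: 2, 5)
  deg(2) = 3 (neighbors: 1, 4, 7)
  deg(3) = 0 (neighbors: none)
  deg(4) = 2 (neighbors: 2, 5)
  deg(5) = 3 (neighbors: 1, 4, 8)
  deg(6) = 1 (neighbors: 8)
  deg(7) = 1 (neighbors: 2)
  deg(8) = 2 (neighbors: 5, 6)

Step 2: Sum all degrees:
  2 + 3 + 0 + 2 + 3 + 1 + 1 + 2 = 14

Verification: sum of degrees = 2 * |E| = 2 * 7 = 14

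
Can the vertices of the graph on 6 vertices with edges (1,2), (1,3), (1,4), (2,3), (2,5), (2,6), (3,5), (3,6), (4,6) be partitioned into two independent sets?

Step 1: Attempt 2-coloring using BFS:
  Start at vertex 1, assign color 0
  Color vertex 2 with color 1 (neighbor of 1)
  Color vertex 3 with color 1 (neighbor of 1)
  Color vertex 4 with color 1 (neighbor of 1)

Step 2: Conflict found! Vertices 2 and 3 are adjacent but have the same color.
This means the graph contains an odd cycle.

The graph is NOT bipartite.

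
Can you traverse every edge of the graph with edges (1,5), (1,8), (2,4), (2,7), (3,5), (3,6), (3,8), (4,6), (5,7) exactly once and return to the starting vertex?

Step 1: Find the degree of each vertex:
  deg(1) = 2
  deg(2) = 2
  deg(3) = 3
  deg(4) = 2
  deg(5) = 3
  deg(6) = 2
  deg(7) = 2
  deg(8) = 2

Step 2: Count vertices with odd degree:
  Odd-degree vertices: 3, 5 (2 total)

Step 3: Apply Euler's theorem:
  - Eulerian circuit exists iff graph is connected and all vertices have even degree
  - Eulerian path exists iff graph is connected and has 0 or 2 odd-degree vertices

Graph is connected with exactly 2 odd-degree vertices (3, 5).
Eulerian path exists (starting and ending at the odd-degree vertices), but no Eulerian circuit.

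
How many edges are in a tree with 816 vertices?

A tree on n vertices always has exactly n - 1 edges.
For n = 816: edges = 816 - 1 = 815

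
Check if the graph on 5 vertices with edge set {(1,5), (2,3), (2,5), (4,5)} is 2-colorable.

Step 1: Attempt 2-coloring using BFS:
  Start at vertex 1, assign color 0
  Color vertex 5 with color 1 (neighbor of 1)
  Color vertex 2 with color 0 (neighbor of 5)
  Color vertex 4 with color 0 (neighbor of 5)
  Color vertex 3 with color 1 (neighbor of 2)

Step 2: 2-coloring succeeded. No conflicts found.
  Set A (color 0): {1, 2, 4}
  Set B (color 1): {3, 5}

The graph is bipartite with partition {1, 2, 4}, {3, 5}.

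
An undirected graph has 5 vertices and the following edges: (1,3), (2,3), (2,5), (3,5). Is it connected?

Step 1: Build adjacency list from edges:
  1: 3
  2: 3, 5
  3: 1, 2, 5
  4: (none)
  5: 2, 3

Step 2: Run BFS/DFS from vertex 1:
  Visited: {1, 3, 2, 5}
  Reached 4 of 5 vertices

Step 3: Only 4 of 5 vertices reached. Graph is disconnected.
Connected components: {1, 2, 3, 5}, {4}
Answer: No, the graph is not connected (2 components).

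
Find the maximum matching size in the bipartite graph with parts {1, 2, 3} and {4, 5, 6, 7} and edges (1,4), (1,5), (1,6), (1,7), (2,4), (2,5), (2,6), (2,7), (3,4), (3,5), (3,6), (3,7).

Step 1: List the neighbors of each left vertex:
  1: 4, 5, 6, 7
  2: 4, 5, 6, 7
  3: 4, 5, 6, 7

Step 2: Greedily match left vertices, then look for augmenting paths:
  Match 1 -- 4
  Match 2 -- 5
  Match 3 -- 6
  No augmenting path remains.

Step 3: Verify this is maximum:
  Matching size 3 = min(|L|, |R|) = min(3, 4), which is an upper bound, so this matching is maximum.

Maximum matching: {(1,4), (2,5), (3,6)}
Size: 3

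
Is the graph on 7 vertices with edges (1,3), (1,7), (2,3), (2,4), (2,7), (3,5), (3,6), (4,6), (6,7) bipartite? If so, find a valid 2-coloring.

Step 1: Attempt 2-coloring using BFS:
  Start at vertex 1, assign color 0
  Color vertex 3 with color 1 (neighbor of 1)
  Color vertex 7 with color 1 (neighbor of 1)
  Color vertex 2 with color 0 (neighbor of 3)
  Color vertex 5 with color 0 (neighbor of 3)
  Color vertex 6 with color 0 (neighbor of 3)
  Color vertex 4 with color 1 (neighbor of 2)

Step 2: 2-coloring succeeded. No conflicts found.
  Set A (color 0): {1, 2, 5, 6}
  Set B (color 1): {3, 4, 7}

The graph is bipartite with partition {1, 2, 5, 6}, {3, 4, 7}.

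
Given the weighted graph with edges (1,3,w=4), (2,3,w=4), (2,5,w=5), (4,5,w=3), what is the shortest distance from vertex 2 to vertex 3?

Step 1: Build adjacency list with weights:
  1: 3(w=4)
  2: 3(w=4), 5(w=5)
  3: 1(w=4), 2(w=4)
  4: 5(w=3)
  5: 2(w=5), 4(w=3)

Step 2: Apply Dijkstra's algorithm from vertex 2:
  Visit vertex 2 (distance=0)
    Update dist[3] = 4
    Update dist[5] = 5
  Visit vertex 3 (distance=4)
    Update dist[1] = 8

Step 3: Shortest path: 2 -> 3
Total weight: 4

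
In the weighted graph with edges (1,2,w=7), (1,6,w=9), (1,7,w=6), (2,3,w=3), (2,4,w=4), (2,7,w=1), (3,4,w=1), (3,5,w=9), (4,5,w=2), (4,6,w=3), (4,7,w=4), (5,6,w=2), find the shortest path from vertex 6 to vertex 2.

Step 1: Build adjacency list with weights:
  1: 2(w=7), 6(w=9), 7(w=6)
  2: 1(w=7), 3(w=3), 4(w=4), 7(w=1)
  3: 2(w=3), 4(w=1), 5(w=9)
  4: 2(w=4), 3(w=1), 5(w=2), 6(w=3), 7(w=4)
  5: 3(w=9), 4(w=2), 6(w=2)
  6: 1(w=9), 4(w=3), 5(w=2)
  7: 1(w=6), 2(w=1), 4(w=4)

Step 2: Apply Dijkstra's algorithm from vertex 6:
  Visit vertex 6 (distance=0)
    Update dist[1] = 9
    Update dist[4] = 3
    Update dist[5] = 2
  Visit vertex 5 (distance=2)
    Update dist[3] = 11
  Visit vertex 4 (distance=3)
    Update dist[2] = 7
    Update dist[3] = 4
    Update dist[7] = 7
  Visit vertex 3 (distance=4)
  Visit vertex 2 (distance=7)

Step 3: Shortest path: 6 -> 4 -> 2
Total weight: 3 + 4 = 7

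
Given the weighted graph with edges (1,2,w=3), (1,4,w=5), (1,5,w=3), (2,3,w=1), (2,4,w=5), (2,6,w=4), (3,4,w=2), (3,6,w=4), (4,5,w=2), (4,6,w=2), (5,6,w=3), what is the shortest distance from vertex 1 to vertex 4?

Step 1: Build adjacency list with weights:
  1: 2(w=3), 4(w=5), 5(w=3)
  2: 1(w=3), 3(w=1), 4(w=5), 6(w=4)
  3: 2(w=1), 4(w=2), 6(w=4)
  4: 1(w=5), 2(w=5), 3(w=2), 5(w=2), 6(w=2)
  5: 1(w=3), 4(w=2), 6(w=3)
  6: 2(w=4), 3(w=4), 4(w=2), 5(w=3)

Step 2: Apply Dijkstra's algorithm from vertex 1:
  Visit vertex 1 (distance=0)
    Update dist[2] = 3
    Update dist[4] = 5
    Update dist[5] = 3
  Visit vertex 2 (distance=3)
    Update dist[3] = 4
    Update dist[6] = 7
  Visit vertex 5 (distance=3)
    Update dist[6] = 6
  Visit vertex 3 (distance=4)
  Visit vertex 4 (distance=5)

Step 3: Shortest path: 1 -> 4
Total weight: 5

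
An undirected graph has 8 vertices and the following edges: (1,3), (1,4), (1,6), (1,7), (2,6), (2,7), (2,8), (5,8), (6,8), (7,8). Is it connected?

Step 1: Build adjacency list from edges:
  1: 3, 4, 6, 7
  2: 6, 7, 8
  3: 1
  4: 1
  5: 8
  6: 1, 2, 8
  7: 1, 2, 8
  8: 2, 5, 6, 7

Step 2: Run BFS/DFS from vertex 1:
  Visited: {1, 3, 4, 6, 7, 2, 8, 5}
  Reached 8 of 8 vertices

Step 3: All 8 vertices reached from vertex 1, so the graph is connected.
Answer: Yes, the graph is connected.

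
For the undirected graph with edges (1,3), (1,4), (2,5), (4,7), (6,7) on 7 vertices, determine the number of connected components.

Step 1: Build adjacency list from edges:
  1: 3, 4
  2: 5
  3: 1
  4: 1, 7
  5: 2
  6: 7
  7: 4, 6

Step 2: Run BFS/DFS from vertex 1:
  Visited: {1, 3, 4, 7, 6}
  Reached 5 of 7 vertices

Step 3: Only 5 of 7 vertices reached. Graph is disconnected.
Connected components: {1, 3, 4, 6, 7}, {2, 5}
Number of connected components: 2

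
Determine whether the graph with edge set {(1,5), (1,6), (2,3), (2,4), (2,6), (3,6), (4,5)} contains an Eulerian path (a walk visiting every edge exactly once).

Step 1: Find the degree of each vertex:
  deg(1) = 2
  deg(2) = 3
  deg(3) = 2
  deg(4) = 2
  deg(5) = 2
  deg(6) = 3

Step 2: Count vertices with odd degree:
  Odd-degree vertices: 2, 6 (2 total)

Step 3: Apply Euler's theorem:
  - Eulerian circuit exists iff graph is connected and all vertices have even degree
  - Eulerian path exists iff graph is connected and has 0 or 2 odd-degree vertices

Graph is connected with exactly 2 odd-degree vertices (2, 6).
Eulerian path exists (starting and ending at the odd-degree vertices), but no Eulerian circuit.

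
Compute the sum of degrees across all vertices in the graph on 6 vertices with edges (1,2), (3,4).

Step 1: Count edges incident to each vertex:
  deg(1) = 1 (neighbors: 2)
  deg(2) = 1 (neighbors: 1)
  deg(3) = 1 (neighbors: 4)
  deg(4) = 1 (neighbors: 3)
  deg(5) = 0 (neighbors: none)
  deg(6) = 0 (neighbors: none)

Step 2: Sum all degrees:
  1 + 1 + 1 + 1 + 0 + 0 = 4

Verification: sum of degrees = 2 * |E| = 2 * 2 = 4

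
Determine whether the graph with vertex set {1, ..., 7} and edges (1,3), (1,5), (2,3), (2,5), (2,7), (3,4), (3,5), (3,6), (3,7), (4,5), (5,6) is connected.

Step 1: Build adjacency list from edges:
  1: 3, 5
  2: 3, 5, 7
  3: 1, 2, 4, 5, 6, 7
  4: 3, 5
  5: 1, 2, 3, 4, 6
  6: 3, 5
  7: 2, 3

Step 2: Run BFS/DFS from vertex 1:
  Visited: {1, 3, 5, 2, 4, 6, 7}
  Reached 7 of 7 vertices

Step 3: All 7 vertices reached from vertex 1, so the graph is connected.
Answer: Yes, the graph is connected.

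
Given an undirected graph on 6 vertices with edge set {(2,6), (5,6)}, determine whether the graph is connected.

Step 1: Build adjacency list from edges:
  1: (none)
  2: 6
  3: (none)
  4: (none)
  5: 6
  6: 2, 5

Step 2: Run BFS/DFS from vertex 1:
  Visited: {1}
  Reached 1 of 6 vertices

Step 3: Only 1 of 6 vertices reached. Graph is disconnected.
Connected components: {1}, {2, 5, 6}, {3}, {4}
Answer: No, the graph is not connected (4 components).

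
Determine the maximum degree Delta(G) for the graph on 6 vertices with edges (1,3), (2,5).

Step 1: Count edges incident to each vertex:
  deg(1) = 1 (neighbors: 3)
  deg(2) = 1 (neighbors: 5)
  deg(3) = 1 (neighbors: 1)
  deg(4) = 0 (neighbors: none)
  deg(5) = 1 (neighbors: 2)
  deg(6) = 0 (neighbors: none)

Step 2: Find maximum:
  max(1, 1, 1, 0, 1, 0) = 1 (vertex 1)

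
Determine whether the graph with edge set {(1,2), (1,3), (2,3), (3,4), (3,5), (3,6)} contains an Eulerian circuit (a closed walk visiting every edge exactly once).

Step 1: Find the degree of each vertex:
  deg(1) = 2
  deg(2) = 2
  deg(3) = 5
  deg(4) = 1
  deg(5) = 1
  deg(6) = 1

Step 2: Count vertices with odd degree:
  Odd-degree vertices: 3, 4, 5, 6 (4 total)

Step 3: Apply Euler's theorem:
  - Eulerian circuit exists iff graph is connected and all vertices have even degree
  - Eulerian path exists iff graph is connected and has 0 or 2 odd-degree vertices

Graph has 4 odd-degree vertices (need 0 or 2).
Neither Eulerian path nor Eulerian circuit exists.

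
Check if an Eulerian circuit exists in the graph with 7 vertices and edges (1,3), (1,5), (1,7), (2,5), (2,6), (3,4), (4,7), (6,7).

Step 1: Find the degree of each vertex:
  deg(1) = 3
  deg(2) = 2
  deg(3) = 2
  deg(4) = 2
  deg(5) = 2
  deg(6) = 2
  deg(7) = 3

Step 2: Count vertices with odd degree:
  Odd-degree vertices: 1, 7 (2 total)

Step 3: Apply Euler's theorem:
  - Eulerian circuit exists iff graph is connected and all vertices have even degree
  - Eulerian path exists iff graph is connected and has 0 or 2 odd-degree vertices

Graph is connected with exactly 2 odd-degree vertices (1, 7).
Eulerian path exists (starting and ending at the odd-degree vertices), but no Eulerian circuit.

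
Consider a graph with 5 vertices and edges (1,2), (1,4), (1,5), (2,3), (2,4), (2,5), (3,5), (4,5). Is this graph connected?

Step 1: Build adjacency list from edges:
  1: 2, 4, 5
  2: 1, 3, 4, 5
  3: 2, 5
  4: 1, 2, 5
  5: 1, 2, 3, 4

Step 2: Run BFS/DFS from vertex 1:
  Visited: {1, 2, 4, 5, 3}
  Reached 5 of 5 vertices

Step 3: All 5 vertices reached from vertex 1, so the graph is connected.
Answer: Yes, the graph is connected.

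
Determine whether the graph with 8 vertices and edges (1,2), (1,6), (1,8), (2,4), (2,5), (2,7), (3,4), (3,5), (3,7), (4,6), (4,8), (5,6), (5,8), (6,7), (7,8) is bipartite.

Step 1: Attempt 2-coloring using BFS:
  Start at vertex 1, assign color 0
  Color vertex 2 with color 1 (neighbor of 1)
  Color vertex 6 with color 1 (neighbor of 1)
  Color vertex 8 with color 1 (neighbor of 1)
  Color vertex 4 with color 0 (neighbor of 2)
  Color vertex 5 with color 0 (neighbor of 2)
  Color vertex 7 with color 0 (neighbor of 2)
  Color vertex 3 with color 1 (neighbor of 4)

Step 2: 2-coloring succeeded. No conflicts found.
  Set A (color 0): {1, 4, 5, 7}
  Set B (color 1): {2, 3, 6, 8}

The graph is bipartite with partition {1, 4, 5, 7}, {2, 3, 6, 8}.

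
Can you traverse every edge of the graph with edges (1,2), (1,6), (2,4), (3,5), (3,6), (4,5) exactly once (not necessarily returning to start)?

Step 1: Find the degree of each vertex:
  deg(1) = 2
  deg(2) = 2
  deg(3) = 2
  deg(4) = 2
  deg(5) = 2
  deg(6) = 2

Step 2: Count vertices with odd degree:
  All vertices have even degree (0 odd-degree vertices)

Step 3: Apply Euler's theorem:
  - Eulerian circuit exists iff graph is connected and all vertices have even degree
  - Eulerian path exists iff graph is connected and has 0 or 2 odd-degree vertices

Graph is connected with 0 odd-degree vertices.
Both Eulerian circuit and Eulerian path exist.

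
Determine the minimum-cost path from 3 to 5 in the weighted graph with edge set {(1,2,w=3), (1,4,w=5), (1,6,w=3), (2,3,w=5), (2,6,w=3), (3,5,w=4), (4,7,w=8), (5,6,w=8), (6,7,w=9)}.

Step 1: Build adjacency list with weights:
  1: 2(w=3), 4(w=5), 6(w=3)
  2: 1(w=3), 3(w=5), 6(w=3)
  3: 2(w=5), 5(w=4)
  4: 1(w=5), 7(w=8)
  5: 3(w=4), 6(w=8)
  6: 1(w=3), 2(w=3), 5(w=8), 7(w=9)
  7: 4(w=8), 6(w=9)

Step 2: Apply Dijkstra's algorithm from vertex 3:
  Visit vertex 3 (distance=0)
    Update dist[2] = 5
    Update dist[5] = 4
  Visit vertex 5 (distance=4)
    Update dist[6] = 12

Step 3: Shortest path: 3 -> 5
Total weight: 4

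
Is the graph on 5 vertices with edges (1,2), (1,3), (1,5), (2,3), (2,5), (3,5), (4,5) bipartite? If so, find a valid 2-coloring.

Step 1: Attempt 2-coloring using BFS:
  Start at vertex 1, assign color 0
  Color vertex 2 with color 1 (neighbor of 1)
  Color vertex 3 with color 1 (neighbor of 1)
  Color vertex 5 with color 1 (neighbor of 1)

Step 2: Conflict found! Vertices 2 and 3 are adjacent but have the same color.
This means the graph contains an odd cycle.

The graph is NOT bipartite.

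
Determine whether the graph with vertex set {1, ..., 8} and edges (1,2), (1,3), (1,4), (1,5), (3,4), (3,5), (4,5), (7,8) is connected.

Step 1: Build adjacency list from edges:
  1: 2, 3, 4, 5
  2: 1
  3: 1, 4, 5
  4: 1, 3, 5
  5: 1, 3, 4
  6: (none)
  7: 8
  8: 7

Step 2: Run BFS/DFS from vertex 1:
  Visited: {1, 2, 3, 4, 5}
  Reached 5 of 8 vertices

Step 3: Only 5 of 8 vertices reached. Graph is disconnected.
Connected components: {1, 2, 3, 4, 5}, {6}, {7, 8}
Answer: No, the graph is not connected (3 components).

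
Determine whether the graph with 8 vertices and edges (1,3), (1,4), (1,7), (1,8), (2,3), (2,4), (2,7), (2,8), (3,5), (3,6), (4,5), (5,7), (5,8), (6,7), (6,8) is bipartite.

Step 1: Attempt 2-coloring using BFS:
  Start at vertex 1, assign color 0
  Color vertex 3 with color 1 (neighbor of 1)
  Color vertex 4 with color 1 (neighbor of 1)
  Color vertex 7 with color 1 (neighbor of 1)
  Color vertex 8 with color 1 (neighbor of 1)
  Color vertex 2 with color 0 (neighbor of 3)
  Color vertex 5 with color 0 (neighbor of 3)
  Color vertex 6 with color 0 (neighbor of 3)

Step 2: 2-coloring succeeded. No conflicts found.
  Set A (color 0): {1, 2, 5, 6}
  Set B (color 1): {3, 4, 7, 8}

The graph is bipartite with partition {1, 2, 5, 6}, {3, 4, 7, 8}.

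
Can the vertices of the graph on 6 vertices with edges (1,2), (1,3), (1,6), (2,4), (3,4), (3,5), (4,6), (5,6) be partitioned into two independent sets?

Step 1: Attempt 2-coloring using BFS:
  Start at vertex 1, assign color 0
  Color vertex 2 with color 1 (neighbor of 1)
  Color vertex 3 with color 1 (neighbor of 1)
  Color vertex 6 with color 1 (neighbor of 1)
  Color vertex 4 with color 0 (neighbor of 2)
  Color vertex 5 with color 0 (neighbor of 3)

Step 2: 2-coloring succeeded. No conflicts found.
  Set A (color 0): {1, 4, 5}
  Set B (color 1): {2, 3, 6}

The graph is bipartite with partition {1, 4, 5}, {2, 3, 6}.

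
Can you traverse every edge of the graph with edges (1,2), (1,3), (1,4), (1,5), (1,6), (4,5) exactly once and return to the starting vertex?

Step 1: Find the degree of each vertex:
  deg(1) = 5
  deg(2) = 1
  deg(3) = 1
  deg(4) = 2
  deg(5) = 2
  deg(6) = 1

Step 2: Count vertices with odd degree:
  Odd-degree vertices: 1, 2, 3, 6 (4 total)

Step 3: Apply Euler's theorem:
  - Eulerian circuit exists iff graph is connected and all vertices have even degree
  - Eulerian path exists iff graph is connected and has 0 or 2 odd-degree vertices

Graph has 4 odd-degree vertices (need 0 or 2).
Neither Eulerian path nor Eulerian circuit exists.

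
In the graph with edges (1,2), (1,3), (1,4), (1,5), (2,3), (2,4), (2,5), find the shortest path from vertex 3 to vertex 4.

Step 1: Build adjacency list:
  1: 2, 3, 4, 5
  2: 1, 3, 4, 5
  3: 1, 2
  4: 1, 2
  5: 1, 2

Step 2: BFS from vertex 3 to find shortest path to 4:
  vertex 1 reached at distance 1
  vertex 2 reached at distance 1
  vertex 4 reached at distance 2

Step 3: Shortest path: 3 -> 2 -> 4
Path length: 2 edges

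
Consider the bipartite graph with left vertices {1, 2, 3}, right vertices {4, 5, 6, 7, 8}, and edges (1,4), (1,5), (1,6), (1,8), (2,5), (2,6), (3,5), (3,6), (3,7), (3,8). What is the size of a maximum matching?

Step 1: List the neighbors of each left vertex:
  1: 4, 5, 6, 8
  2: 5, 6
  3: 5, 6, 7, 8

Step 2: Greedily match left vertices, then look for augmenting paths:
  Match 1 -- 4
  Match 2 -- 5
  Match 3 -- 6
  No augmenting path remains.

Step 3: Verify this is maximum:
  Matching size 3 = min(|L|, |R|) = min(3, 5), which is an upper bound, so this matching is maximum.

Maximum matching: {(1,4), (2,5), (3,6)}
Size: 3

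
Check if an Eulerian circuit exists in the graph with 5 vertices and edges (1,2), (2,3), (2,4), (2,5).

Step 1: Find the degree of each vertex:
  deg(1) = 1
  deg(2) = 4
  deg(3) = 1
  deg(4) = 1
  deg(5) = 1

Step 2: Count vertices with odd degree:
  Odd-degree vertices: 1, 3, 4, 5 (4 total)

Step 3: Apply Euler's theorem:
  - Eulerian circuit exists iff graph is connected and all vertices have even degree
  - Eulerian path exists iff graph is connected and has 0 or 2 odd-degree vertices

Graph has 4 odd-degree vertices (need 0 or 2).
Neither Eulerian path nor Eulerian circuit exists.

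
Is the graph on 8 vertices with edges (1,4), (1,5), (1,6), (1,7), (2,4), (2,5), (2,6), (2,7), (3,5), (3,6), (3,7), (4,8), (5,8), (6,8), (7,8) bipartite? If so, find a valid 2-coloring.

Step 1: Attempt 2-coloring using BFS:
  Start at vertex 1, assign color 0
  Color vertex 4 with color 1 (neighbor of 1)
  Color vertex 5 with color 1 (neighbor of 1)
  Color vertex 6 with color 1 (neighbor of 1)
  Color vertex 7 with color 1 (neighbor of 1)
  Color vertex 2 with color 0 (neighbor of 4)
  Color vertex 8 with color 0 (neighbor of 4)
  Color vertex 3 with color 0 (neighbor of 5)

Step 2: 2-coloring succeeded. No conflicts found.
  Set A (color 0): {1, 2, 3, 8}
  Set B (color 1): {4, 5, 6, 7}

The graph is bipartite with partition {1, 2, 3, 8}, {4, 5, 6, 7}.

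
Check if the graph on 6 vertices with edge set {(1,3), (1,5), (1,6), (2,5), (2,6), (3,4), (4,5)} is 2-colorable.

Step 1: Attempt 2-coloring using BFS:
  Start at vertex 1, assign color 0
  Color vertex 3 with color 1 (neighbor of 1)
  Color vertex 5 with color 1 (neighbor of 1)
  Color vertex 6 with color 1 (neighbor of 1)
  Color vertex 4 with color 0 (neighbor of 3)
  Color vertex 2 with color 0 (neighbor of 5)

Step 2: 2-coloring succeeded. No conflicts found.
  Set A (color 0): {1, 2, 4}
  Set B (color 1): {3, 5, 6}

The graph is bipartite with partition {1, 2, 4}, {3, 5, 6}.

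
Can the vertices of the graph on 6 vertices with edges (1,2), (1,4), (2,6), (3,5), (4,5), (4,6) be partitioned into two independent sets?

Step 1: Attempt 2-coloring using BFS:
  Start at vertex 1, assign color 0
  Color vertex 2 with color 1 (neighbor of 1)
  Color vertex 4 with color 1 (neighbor of 1)
  Color vertex 6 with color 0 (neighbor of 2)
  Color vertex 5 with color 0 (neighbor of 4)
  Color vertex 3 with color 1 (neighbor of 5)

Step 2: 2-coloring succeeded. No conflicts found.
  Set A (color 0): {1, 5, 6}
  Set B (color 1): {2, 3, 4}

The graph is bipartite with partition {1, 5, 6}, {2, 3, 4}.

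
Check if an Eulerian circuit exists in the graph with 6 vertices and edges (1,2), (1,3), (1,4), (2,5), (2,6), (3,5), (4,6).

Step 1: Find the degree of each vertex:
  deg(1) = 3
  deg(2) = 3
  deg(3) = 2
  deg(4) = 2
  deg(5) = 2
  deg(6) = 2

Step 2: Count vertices with odd degree:
  Odd-degree vertices: 1, 2 (2 total)

Step 3: Apply Euler's theorem:
  - Eulerian circuit exists iff graph is connected and all vertices have even degree
  - Eulerian path exists iff graph is connected and has 0 or 2 odd-degree vertices

Graph is connected with exactly 2 odd-degree vertices (1, 2).
Eulerian path exists (starting and ending at the odd-degree vertices), but no Eulerian circuit.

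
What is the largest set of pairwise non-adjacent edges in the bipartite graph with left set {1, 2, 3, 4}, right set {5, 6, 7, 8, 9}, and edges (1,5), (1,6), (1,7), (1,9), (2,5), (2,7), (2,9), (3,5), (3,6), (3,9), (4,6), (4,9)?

Step 1: List the neighbors of each left vertex:
  1: 5, 6, 7, 9
  2: 5, 7, 9
  3: 5, 6, 9
  4: 6, 9

Step 2: Greedily match left vertices, then look for augmenting paths:
  Match 1 -- 5
  Match 2 -- 7
  Match 3 -- 6
  Match 4 -- 9
  No augmenting path remains.

Step 3: Verify this is maximum:
  Matching size 4 = min(|L|, |R|) = min(4, 5), which is an upper bound, so this matching is maximum.

Maximum matching: {(1,5), (2,7), (3,6), (4,9)}
Size: 4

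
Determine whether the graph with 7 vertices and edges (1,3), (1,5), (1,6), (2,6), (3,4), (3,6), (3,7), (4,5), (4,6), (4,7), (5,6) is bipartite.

Step 1: Attempt 2-coloring using BFS:
  Start at vertex 1, assign color 0
  Color vertex 3 with color 1 (neighbor of 1)
  Color vertex 5 with color 1 (neighbor of 1)
  Color vertex 6 with color 1 (neighbor of 1)
  Color vertex 4 with color 0 (neighbor of 3)

Step 2: Conflict found! Vertices 3 and 6 are adjacent but have the same color.
This means the graph contains an odd cycle.

The graph is NOT bipartite.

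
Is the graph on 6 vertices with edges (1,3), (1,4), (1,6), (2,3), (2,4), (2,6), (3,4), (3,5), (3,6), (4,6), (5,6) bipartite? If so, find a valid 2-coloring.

Step 1: Attempt 2-coloring using BFS:
  Start at vertex 1, assign color 0
  Color vertex 3 with color 1 (neighbor of 1)
  Color vertex 4 with color 1 (neighbor of 1)
  Color vertex 6 with color 1 (neighbor of 1)
  Color vertex 2 with color 0 (neighbor of 3)

Step 2: Conflict found! Vertices 3 and 4 are adjacent but have the same color.
This means the graph contains an odd cycle.

The graph is NOT bipartite.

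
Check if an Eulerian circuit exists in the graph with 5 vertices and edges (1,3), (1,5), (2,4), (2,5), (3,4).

Step 1: Find the degree of each vertex:
  deg(1) = 2
  deg(2) = 2
  deg(3) = 2
  deg(4) = 2
  deg(5) = 2

Step 2: Count vertices with odd degree:
  All vertices have even degree (0 odd-degree vertices)

Step 3: Apply Euler's theorem:
  - Eulerian circuit exists iff graph is connected and all vertices have even degree
  - Eulerian path exists iff graph is connected and has 0 or 2 odd-degree vertices

Graph is connected with 0 odd-degree vertices.
Both Eulerian circuit and Eulerian path exist.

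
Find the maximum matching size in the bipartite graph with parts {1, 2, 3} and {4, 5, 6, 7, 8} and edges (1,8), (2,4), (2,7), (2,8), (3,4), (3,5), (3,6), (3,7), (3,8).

Step 1: List the neighbors of each left vertex:
  1: 8
  2: 4, 7, 8
  3: 4, 5, 6, 7, 8

Step 2: Greedily match left vertices, then look for augmenting paths:
  Match 1 -- 8
  Match 2 -- 4
  Match 3 -- 5
  No augmenting path remains.

Step 3: Verify this is maximum:
  Matching size 3 = min(|L|, |R|) = min(3, 5), which is an upper bound, so this matching is maximum.

Maximum matching: {(1,8), (2,4), (3,5)}
Size: 3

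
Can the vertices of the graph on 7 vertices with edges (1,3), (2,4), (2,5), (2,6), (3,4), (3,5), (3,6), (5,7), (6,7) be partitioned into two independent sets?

Step 1: Attempt 2-coloring using BFS:
  Start at vertex 1, assign color 0
  Color vertex 3 with color 1 (neighbor of 1)
  Color vertex 4 with color 0 (neighbor of 3)
  Color vertex 5 with color 0 (neighbor of 3)
  Color vertex 6 with color 0 (neighbor of 3)
  Color vertex 2 with color 1 (neighbor of 4)
  Color vertex 7 with color 1 (neighbor of 5)

Step 2: 2-coloring succeeded. No conflicts found.
  Set A (color 0): {1, 4, 5, 6}
  Set B (color 1): {2, 3, 7}

The graph is bipartite with partition {1, 4, 5, 6}, {2, 3, 7}.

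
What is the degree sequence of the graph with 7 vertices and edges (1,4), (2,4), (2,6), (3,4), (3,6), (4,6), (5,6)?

Step 1: Count edges incident to each vertex:
  deg(1) = 1 (neighbors: 4)
  deg(2) = 2 (neighbors: 4, 6)
  deg(3) = 2 (neighbors: 4, 6)
  deg(4) = 4 (neighbors: 1, 2, 3, 6)
  deg(5) = 1 (neighbors: 6)
  deg(6) = 4 (neighbors: 2, 3, 4, 5)
  deg(7) = 0 (neighbors: none)

Step 2: Sort degrees in non-increasing order:
  Degrees: [1, 2, 2, 4, 1, 4, 0] -> sorted: [4, 4, 2, 2, 1, 1, 0]

Degree sequence: [4, 4, 2, 2, 1, 1, 0]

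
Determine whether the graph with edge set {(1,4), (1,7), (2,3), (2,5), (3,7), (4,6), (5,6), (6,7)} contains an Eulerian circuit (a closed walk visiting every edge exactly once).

Step 1: Find the degree of each vertex:
  deg(1) = 2
  deg(2) = 2
  deg(3) = 2
  deg(4) = 2
  deg(5) = 2
  deg(6) = 3
  deg(7) = 3

Step 2: Count vertices with odd degree:
  Odd-degree vertices: 6, 7 (2 total)

Step 3: Apply Euler's theorem:
  - Eulerian circuit exists iff graph is connected and all vertices have even degree
  - Eulerian path exists iff graph is connected and has 0 or 2 odd-degree vertices

Graph is connected with exactly 2 odd-degree vertices (6, 7).
Eulerian path exists (starting and ending at the odd-degree vertices), but no Eulerian circuit.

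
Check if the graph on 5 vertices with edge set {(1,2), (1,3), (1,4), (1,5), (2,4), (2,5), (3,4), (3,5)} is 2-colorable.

Step 1: Attempt 2-coloring using BFS:
  Start at vertex 1, assign color 0
  Color vertex 2 with color 1 (neighbor of 1)
  Color vertex 3 with color 1 (neighbor of 1)
  Color vertex 4 with color 1 (neighbor of 1)
  Color vertex 5 with color 1 (neighbor of 1)

Step 2: Conflict found! Vertices 2 and 4 are adjacent but have the same color.
This means the graph contains an odd cycle.

The graph is NOT bipartite.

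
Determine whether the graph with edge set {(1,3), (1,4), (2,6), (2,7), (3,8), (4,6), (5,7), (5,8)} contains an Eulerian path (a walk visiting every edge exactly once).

Step 1: Find the degree of each vertex:
  deg(1) = 2
  deg(2) = 2
  deg(3) = 2
  deg(4) = 2
  deg(5) = 2
  deg(6) = 2
  deg(7) = 2
  deg(8) = 2

Step 2: Count vertices with odd degree:
  All vertices have even degree (0 odd-degree vertices)

Step 3: Apply Euler's theorem:
  - Eulerian circuit exists iff graph is connected and all vertices have even degree
  - Eulerian path exists iff graph is connected and has 0 or 2 odd-degree vertices

Graph is connected with 0 odd-degree vertices.
Both Eulerian circuit and Eulerian path exist.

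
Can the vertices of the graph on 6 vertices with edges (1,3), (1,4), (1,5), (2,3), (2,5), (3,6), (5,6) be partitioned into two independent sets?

Step 1: Attempt 2-coloring using BFS:
  Start at vertex 1, assign color 0
  Color vertex 3 with color 1 (neighbor of 1)
  Color vertex 4 with color 1 (neighbor of 1)
  Color vertex 5 with color 1 (neighbor of 1)
  Color vertex 2 with color 0 (neighbor of 3)
  Color vertex 6 with color 0 (neighbor of 3)

Step 2: 2-coloring succeeded. No conflicts found.
  Set A (color 0): {1, 2, 6}
  Set B (color 1): {3, 4, 5}

The graph is bipartite with partition {1, 2, 6}, {3, 4, 5}.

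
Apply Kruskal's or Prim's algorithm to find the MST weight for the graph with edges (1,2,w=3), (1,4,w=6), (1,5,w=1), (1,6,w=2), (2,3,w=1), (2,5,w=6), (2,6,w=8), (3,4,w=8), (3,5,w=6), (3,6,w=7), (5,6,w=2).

Apply Kruskal's algorithm (sort edges by weight, add if no cycle):

Sorted edges by weight:
  (1,5) w=1
  (2,3) w=1
  (1,6) w=2
  (5,6) w=2
  (1,2) w=3
  (1,4) w=6
  (2,5) w=6
  (3,5) w=6
  (3,6) w=7
  (2,6) w=8
  (3,4) w=8

Add edge (1,5) w=1 -- no cycle. Running total: 1
Add edge (2,3) w=1 -- no cycle. Running total: 2
Add edge (1,6) w=2 -- no cycle. Running total: 4
Skip edge (5,6) w=2 -- would create cycle
Add edge (1,2) w=3 -- no cycle. Running total: 7
Add edge (1,4) w=6 -- no cycle. Running total: 13

MST edges: (1,5,w=1), (2,3,w=1), (1,6,w=2), (1,2,w=3), (1,4,w=6)
Total MST weight: 1 + 1 + 2 + 3 + 6 = 13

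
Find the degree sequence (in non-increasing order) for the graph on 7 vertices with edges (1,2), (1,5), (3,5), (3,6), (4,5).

Step 1: Count edges incident to each vertex:
  deg(1) = 2 (neighbors: 2, 5)
  deg(2) = 1 (neighbors: 1)
  deg(3) = 2 (neighbors: 5, 6)
  deg(4) = 1 (neighbors: 5)
  deg(5) = 3 (neighbors: 1, 3, 4)
  deg(6) = 1 (neighbors: 3)
  deg(7) = 0 (neighbors: none)

Step 2: Sort degrees in non-increasing order:
  Degrees: [2, 1, 2, 1, 3, 1, 0] -> sorted: [3, 2, 2, 1, 1, 1, 0]

Degree sequence: [3, 2, 2, 1, 1, 1, 0]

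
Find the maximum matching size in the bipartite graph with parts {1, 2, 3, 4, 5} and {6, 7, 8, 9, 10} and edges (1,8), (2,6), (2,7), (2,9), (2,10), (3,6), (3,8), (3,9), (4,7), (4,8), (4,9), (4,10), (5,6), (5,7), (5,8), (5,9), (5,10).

Step 1: List the neighbors of each left vertex:
  1: 8
  2: 6, 7, 9, 10
  3: 6, 8, 9
  4: 7, 8, 9, 10
  5: 6, 7, 8, 9, 10

Step 2: Greedily match left vertices, then look for augmenting paths:
  Match 1 -- 8
  Match 2 -- 6
  Match 3 -- 9
  Match 4 -- 7
  Match 5 -- 10
  No augmenting path remains.

Step 3: Verify this is maximum:
  Matching size 5 = min(|L|, |R|) = min(5, 5), which is an upper bound, so this matching is maximum.

Maximum matching: {(1,8), (2,6), (3,9), (4,7), (5,10)}
Size: 5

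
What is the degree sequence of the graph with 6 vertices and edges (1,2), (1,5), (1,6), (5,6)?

Step 1: Count edges incident to each vertex:
  deg(1) = 3 (neighbors: 2, 5, 6)
  deg(2) = 1 (neighbors: 1)
  deg(3) = 0 (neighbors: none)
  deg(4) = 0 (neighbors: none)
  deg(5) = 2 (neighbors: 1, 6)
  deg(6) = 2 (neighbors: 1, 5)

Step 2: Sort degrees in non-increasing order:
  Degrees: [3, 1, 0, 0, 2, 2] -> sorted: [3, 2, 2, 1, 0, 0]

Degree sequence: [3, 2, 2, 1, 0, 0]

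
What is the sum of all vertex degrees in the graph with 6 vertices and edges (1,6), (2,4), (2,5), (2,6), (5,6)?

Step 1: Count edges incident to each vertex:
  deg(1) = 1 (neighbors: 6)
  deg(2) = 3 (neighbors: 4, 5, 6)
  deg(3) = 0 (neighbors: none)
  deg(4) = 1 (neighbors: 2)
  deg(5) = 2 (neighbors: 2, 6)
  deg(6) = 3 (neighbors: 1, 2, 5)

Step 2: Sum all degrees:
  1 + 3 + 0 + 1 + 2 + 3 = 10

Verification: sum of degrees = 2 * |E| = 2 * 5 = 10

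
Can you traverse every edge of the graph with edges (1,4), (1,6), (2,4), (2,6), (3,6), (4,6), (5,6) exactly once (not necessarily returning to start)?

Step 1: Find the degree of each vertex:
  deg(1) = 2
  deg(2) = 2
  deg(3) = 1
  deg(4) = 3
  deg(5) = 1
  deg(6) = 5

Step 2: Count vertices with odd degree:
  Odd-degree vertices: 3, 4, 5, 6 (4 total)

Step 3: Apply Euler's theorem:
  - Eulerian circuit exists iff graph is connected and all vertices have even degree
  - Eulerian path exists iff graph is connected and has 0 or 2 odd-degree vertices

Graph has 4 odd-degree vertices (need 0 or 2).
Neither Eulerian path nor Eulerian circuit exists.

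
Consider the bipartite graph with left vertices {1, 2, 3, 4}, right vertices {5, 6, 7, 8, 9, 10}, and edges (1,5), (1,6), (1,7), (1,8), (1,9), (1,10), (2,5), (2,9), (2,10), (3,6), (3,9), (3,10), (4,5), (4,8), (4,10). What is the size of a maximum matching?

Step 1: List the neighbors of each left vertex:
  1: 5, 6, 7, 8, 9, 10
  2: 5, 9, 10
  3: 6, 9, 10
  4: 5, 8, 10

Step 2: Greedily match left vertices, then look for augmenting paths:
  Match 1 -- 5
  Match 2 -- 9
  Match 3 -- 6
  Match 4 -- 8
  No augmenting path remains.

Step 3: Verify this is maximum:
  Matching size 4 = min(|L|, |R|) = min(4, 6), which is an upper bound, so this matching is maximum.

Maximum matching: {(1,5), (2,9), (3,6), (4,8)}
Size: 4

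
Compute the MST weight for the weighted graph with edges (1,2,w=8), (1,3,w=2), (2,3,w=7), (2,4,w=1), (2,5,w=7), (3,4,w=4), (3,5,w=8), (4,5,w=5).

Apply Kruskal's algorithm (sort edges by weight, add if no cycle):

Sorted edges by weight:
  (2,4) w=1
  (1,3) w=2
  (3,4) w=4
  (4,5) w=5
  (2,3) w=7
  (2,5) w=7
  (1,2) w=8
  (3,5) w=8

Add edge (2,4) w=1 -- no cycle. Running total: 1
Add edge (1,3) w=2 -- no cycle. Running total: 3
Add edge (3,4) w=4 -- no cycle. Running total: 7
Add edge (4,5) w=5 -- no cycle. Running total: 12

MST edges: (2,4,w=1), (1,3,w=2), (3,4,w=4), (4,5,w=5)
Total MST weight: 1 + 2 + 4 + 5 = 12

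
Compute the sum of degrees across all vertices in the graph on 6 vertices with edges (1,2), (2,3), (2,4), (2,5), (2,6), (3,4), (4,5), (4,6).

Step 1: Count edges incident to each vertex:
  deg(1) = 1 (neighbors: 2)
  deg(2) = 5 (neighbors: 1, 3, 4, 5, 6)
  deg(3) = 2 (neighbors: 2, 4)
  deg(4) = 4 (neighbors: 2, 3, 5, 6)
  deg(5) = 2 (neighbors: 2, 4)
  deg(6) = 2 (neighbors: 2, 4)

Step 2: Sum all degrees:
  1 + 5 + 2 + 4 + 2 + 2 = 16

Verification: sum of degrees = 2 * |E| = 2 * 8 = 16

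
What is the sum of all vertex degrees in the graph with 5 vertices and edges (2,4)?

Step 1: Count edges incident to each vertex:
  deg(1) = 0 (neighbors: none)
  deg(2) = 1 (neighbors: 4)
  deg(3) = 0 (neighbors: none)
  deg(4) = 1 (neighbors: 2)
  deg(5) = 0 (neighbors: none)

Step 2: Sum all degrees:
  0 + 1 + 0 + 1 + 0 = 2

Verification: sum of degrees = 2 * |E| = 2 * 1 = 2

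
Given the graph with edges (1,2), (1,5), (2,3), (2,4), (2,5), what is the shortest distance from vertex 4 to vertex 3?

Step 1: Build adjacency list:
  1: 2, 5
  2: 1, 3, 4, 5
  3: 2
  4: 2
  5: 1, 2

Step 2: BFS from vertex 4 to find shortest path to 3:
  vertex 2 reached at distance 1
  vertex 1 reached at distance 2
  vertex 3 reached at distance 2

Step 3: Shortest path: 4 -> 2 -> 3
Path length: 2 edges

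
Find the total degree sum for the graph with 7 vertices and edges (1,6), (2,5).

Step 1: Count edges incident to each vertex:
  deg(1) = 1 (neighbors: 6)
  deg(2) = 1 (neighbors: 5)
  deg(3) = 0 (neighbors: none)
  deg(4) = 0 (neighbors: none)
  deg(5) = 1 (neighbors: 2)
  deg(6) = 1 (neighbors: 1)
  deg(7) = 0 (neighbors: none)

Step 2: Sum all degrees:
  1 + 1 + 0 + 0 + 1 + 1 + 0 = 4

Verification: sum of degrees = 2 * |E| = 2 * 2 = 4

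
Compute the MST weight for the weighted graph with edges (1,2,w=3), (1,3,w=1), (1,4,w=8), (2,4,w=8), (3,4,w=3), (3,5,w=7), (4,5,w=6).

Apply Kruskal's algorithm (sort edges by weight, add if no cycle):

Sorted edges by weight:
  (1,3) w=1
  (1,2) w=3
  (3,4) w=3
  (4,5) w=6
  (3,5) w=7
  (1,4) w=8
  (2,4) w=8

Add edge (1,3) w=1 -- no cycle. Running total: 1
Add edge (1,2) w=3 -- no cycle. Running total: 4
Add edge (3,4) w=3 -- no cycle. Running total: 7
Add edge (4,5) w=6 -- no cycle. Running total: 13

MST edges: (1,3,w=1), (1,2,w=3), (3,4,w=3), (4,5,w=6)
Total MST weight: 1 + 3 + 3 + 6 = 13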